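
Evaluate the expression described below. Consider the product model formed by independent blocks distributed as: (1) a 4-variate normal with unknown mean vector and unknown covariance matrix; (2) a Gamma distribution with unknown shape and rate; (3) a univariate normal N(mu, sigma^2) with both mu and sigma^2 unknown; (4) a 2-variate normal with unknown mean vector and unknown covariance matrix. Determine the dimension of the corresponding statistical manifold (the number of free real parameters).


The dimension of a statistical manifold equals the number of free
(independent) real parameters of the model. For a product of independent
blocks the parameter counts add.
- 4-variate normal: 4 (mean) + 4*5/2 = 10 (symmetric covariance) = 14.
- Gamma (shape, rate): 2.
- normal (mu, sigma^2): 2.
- 2-variate normal: 2 (mean) + 2*3/2 = 3 (symmetric covariance) = 5.
Total = 14 + 2 + 2 + 5 = 23.
Dimension = 23

23


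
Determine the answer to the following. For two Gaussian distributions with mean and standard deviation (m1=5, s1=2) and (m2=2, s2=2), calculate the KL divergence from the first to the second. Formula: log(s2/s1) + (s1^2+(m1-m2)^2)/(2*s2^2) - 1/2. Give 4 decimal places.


KL divergence between normal distributions:
KL = log(s2/s1) + (s1^2 + (m1-m2)^2)/(2*s2^2) - 1/2.
log(2/2) = 0.0.
(2^2 + (5-2)^2)/(2*2^2) = (4 + 9)/8 = 1.625.
KL = 0.0 + 1.625 - 0.5 = 1.1250

1.1250


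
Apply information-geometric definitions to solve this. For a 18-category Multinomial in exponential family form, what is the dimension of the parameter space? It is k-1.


Exponential family dimension calculation:
For Multinomial with k=18 categories, dim = k-1 = 17.

17


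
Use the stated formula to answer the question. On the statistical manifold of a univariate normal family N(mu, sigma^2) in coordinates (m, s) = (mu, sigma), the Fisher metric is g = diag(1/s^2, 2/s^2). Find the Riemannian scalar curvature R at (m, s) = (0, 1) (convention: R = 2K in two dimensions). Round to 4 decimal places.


The metric has the form g = (A dm^2 + B ds^2)/s^2 with A = 1, B = 2.
Substitute u = sqrt(A/B)*m: g = B*(du^2 + ds^2)/s^2, i.e. B times the
Poincare upper half-plane metric, which has constant Gaussian curvature -1.
Scaling a 2D metric by a constant c divides the Gaussian curvature by c,
so K = -1/B = -1/(2) = -0.5000 everywhere (the point (m, s) = (0, 1) is irrelevant:
the curvature is constant).
Scalar curvature in dimension 2: R = 2K = -2/(2) = -1.0000.

-1.0000


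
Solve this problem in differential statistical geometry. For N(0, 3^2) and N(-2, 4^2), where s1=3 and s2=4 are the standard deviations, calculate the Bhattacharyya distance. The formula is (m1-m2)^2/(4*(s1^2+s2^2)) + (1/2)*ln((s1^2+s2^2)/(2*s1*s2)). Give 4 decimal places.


Bhattacharyya distance between two Gaussians:
DB = (m1-m2)^2/(4*(s1^2+s2^2)) + (1/2)*ln((s1^2+s2^2)/(2*s1*s2)).
(m1-m2)^2 = (2)^2 = 4.
s1^2+s2^2 = 9 + 16 = 25.
term1 = 4/100 = 0.04.
term2 = 0.5*ln(25/24.0) = 0.020411.
DB = 0.04 + 0.020411 = 0.0604

0.0604


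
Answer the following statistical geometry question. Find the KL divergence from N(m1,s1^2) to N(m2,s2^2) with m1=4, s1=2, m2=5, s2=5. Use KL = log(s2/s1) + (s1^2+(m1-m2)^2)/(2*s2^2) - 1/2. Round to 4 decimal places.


KL divergence between normal distributions:
KL = log(s2/s1) + (s1^2 + (m1-m2)^2)/(2*s2^2) - 1/2.
log(5/2) = 0.916291.
(2^2 + (4-5)^2)/(2*5^2) = (4 + 1)/50 = 0.1.
KL = 0.916291 + 0.1 - 0.5 = 0.5163

0.5163


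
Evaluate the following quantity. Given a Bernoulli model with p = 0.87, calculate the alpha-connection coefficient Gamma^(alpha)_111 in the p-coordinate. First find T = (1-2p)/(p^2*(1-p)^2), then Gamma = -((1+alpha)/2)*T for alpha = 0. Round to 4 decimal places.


Skewness (Amari-Chentsov) tensor: T = (1-2p)/(p^2*(1-p)^2).
p = 0.87, 1-2p = -0.74, p^2 = 0.7569, (1-p)^2 = 0.0169.
T = -0.74/(0.7569 * 0.0169) = -57.850419.
In the p-coordinate, Gamma^(alpha) = Gamma^(0) - (alpha/2)*T with Gamma^(0) = (1/2)*g'(p) = -T/2,
so Gamma^(alpha) = -((1+alpha)/2)*T.
alpha = 0, -(1+alpha)/2 = -0.5.
Gamma = -0.5 * -57.850419 = 28.9252

28.9252


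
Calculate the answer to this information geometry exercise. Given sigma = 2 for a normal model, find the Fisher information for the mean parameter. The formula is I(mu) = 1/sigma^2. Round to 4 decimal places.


The Fisher information for the mean of a normal distribution is I(mu) = 1/sigma^2.
sigma = 2, so sigma^2 = 4.
I(mu) = 1/4 = 0.2500

0.2500


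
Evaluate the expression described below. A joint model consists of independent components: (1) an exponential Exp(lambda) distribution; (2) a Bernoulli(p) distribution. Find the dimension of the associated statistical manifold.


The dimension of a statistical manifold equals the number of free
(independent) real parameters of the model. For a product of independent
blocks the parameter counts add.
- exponential (lambda): 1.
- Bernoulli (p): 1.
Total = 1 + 1 = 2.
Dimension = 2

2


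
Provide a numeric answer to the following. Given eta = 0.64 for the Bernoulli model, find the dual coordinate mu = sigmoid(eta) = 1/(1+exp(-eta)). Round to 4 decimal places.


Dual coordinate (expectation parameter) for Bernoulli:
mu = 1/(1+exp(-eta)).
eta = 0.64.
exp(-eta) = exp(-0.64) = 0.527292.
mu = 1/(1+0.527292) = 0.6548

0.6548


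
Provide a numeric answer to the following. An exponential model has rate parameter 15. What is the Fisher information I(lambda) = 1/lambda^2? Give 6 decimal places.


Fisher information for exponential: I(lambda) = 1/lambda^2.
lambda = 15, lambda^2 = 225.
I = 1/225 = 0.004444

0.004444


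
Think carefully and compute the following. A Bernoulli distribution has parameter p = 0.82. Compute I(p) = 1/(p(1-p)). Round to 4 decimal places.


For Bernoulli(p), Fisher information is I(p) = 1/(p*(1-p)).
p = 0.82, 1-p = 0.18.
p*(1-p) = 0.1476.
I(p) = 1/0.1476 = 6.7751

6.7751


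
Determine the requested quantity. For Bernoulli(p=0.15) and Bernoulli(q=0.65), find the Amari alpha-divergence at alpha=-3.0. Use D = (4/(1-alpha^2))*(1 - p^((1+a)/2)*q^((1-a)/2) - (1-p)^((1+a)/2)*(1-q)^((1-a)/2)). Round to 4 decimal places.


Amari alpha-divergence:
D = (4/(1-alpha^2))*(1 - p^((1+a)/2)*q^((1-a)/2) - (1-p)^((1+a)/2)*(1-q)^((1-a)/2)).
alpha = -3.0, p = 0.15, q = 0.65.
e1 = (1+alpha)/2 = -1.0, e2 = (1-alpha)/2 = 2.0.
t1 = p^e1 * q^e2 = 0.15^-1.0 * 0.65^2.0 = 2.816667.
t2 = (1-p)^e1 * (1-q)^e2 = 0.85^-1.0 * 0.35^2.0 = 0.144118.
4/(1-alpha^2) = -0.5.
D = -0.5*(1 - 2.816667 - 0.144118) = 0.9804

0.9804


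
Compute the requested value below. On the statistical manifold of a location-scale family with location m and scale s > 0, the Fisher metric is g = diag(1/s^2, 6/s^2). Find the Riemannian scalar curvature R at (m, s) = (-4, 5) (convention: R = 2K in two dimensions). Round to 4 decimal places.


The metric has the form g = (A dm^2 + B ds^2)/s^2 with A = 1, B = 6.
Substitute u = sqrt(A/B)*m: g = B*(du^2 + ds^2)/s^2, i.e. B times the
Poincare upper half-plane metric, which has constant Gaussian curvature -1.
Scaling a 2D metric by a constant c divides the Gaussian curvature by c,
so K = -1/B = -1/(6) = -0.1667 everywhere (the point (m, s) = (-4, 5) is irrelevant:
the curvature is constant).
Scalar curvature in dimension 2: R = 2K = -2/(6) = -0.3333.

-0.3333


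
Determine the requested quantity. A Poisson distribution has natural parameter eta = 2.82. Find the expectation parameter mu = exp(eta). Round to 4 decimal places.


Expectation parameter for Poisson exponential family:
mu = exp(eta).
eta = 2.82.
mu = exp(2.82) = 16.7769

16.7769


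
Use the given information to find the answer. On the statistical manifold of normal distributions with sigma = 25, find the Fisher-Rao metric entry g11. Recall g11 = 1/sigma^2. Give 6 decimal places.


For the 2-parameter normal family, the Fisher metric has:
  g11 = 1/sigma^2, g22 = 2/sigma^2.
sigma = 25, sigma^2 = 625.
g11 = 0.001600

0.001600


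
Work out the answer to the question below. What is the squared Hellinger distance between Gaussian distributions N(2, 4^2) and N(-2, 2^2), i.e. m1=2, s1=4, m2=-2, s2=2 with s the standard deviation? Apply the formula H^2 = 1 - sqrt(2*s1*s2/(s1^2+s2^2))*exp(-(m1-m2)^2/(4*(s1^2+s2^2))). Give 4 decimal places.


Squared Hellinger distance for Gaussians:
H^2 = 1 - sqrt(2*s1*s2/(s1^2+s2^2)) * exp(-(m1-m2)^2/(4*(s1^2+s2^2))).
s1^2 = 16, s2^2 = 4, s1^2+s2^2 = 20.
sqrt(2*4*2/(20)) = 0.894427.
(m1-m2)^2 = (4)^2 = 16.
exp(-16/(4*20)) = exp(-0.2) = 0.818731.
H^2 = 1 - 0.894427*0.818731 = 0.2677

0.2677


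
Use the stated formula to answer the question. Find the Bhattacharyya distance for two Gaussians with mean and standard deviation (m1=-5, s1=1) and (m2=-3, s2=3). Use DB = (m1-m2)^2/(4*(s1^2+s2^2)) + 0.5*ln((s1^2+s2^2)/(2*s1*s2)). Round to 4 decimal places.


Bhattacharyya distance between two Gaussians:
DB = (m1-m2)^2/(4*(s1^2+s2^2)) + (1/2)*ln((s1^2+s2^2)/(2*s1*s2)).
(m1-m2)^2 = (-2)^2 = 4.
s1^2+s2^2 = 1 + 9 = 10.
term1 = 4/40 = 0.1.
term2 = 0.5*ln(10/6.0) = 0.255413.
DB = 0.1 + 0.255413 = 0.3554

0.3554


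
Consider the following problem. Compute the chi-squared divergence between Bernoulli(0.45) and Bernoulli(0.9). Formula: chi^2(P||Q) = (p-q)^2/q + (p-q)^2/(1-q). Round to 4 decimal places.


Chi-squared divergence between Bernoulli distributions:
chi^2 = (p-q)^2/q + (p-q)^2/(1-q).
p = 0.45, q = 0.9, p-q = -0.45.
(p-q)^2 = 0.2025.
term1 = 0.2025/0.9 = 0.225.
term2 = 0.2025/0.1 = 2.025.
chi^2 = 0.225 + 2.025 = 2.2500

2.2500


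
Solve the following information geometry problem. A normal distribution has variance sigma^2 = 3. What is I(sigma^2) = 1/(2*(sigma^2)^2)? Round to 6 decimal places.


Fisher information for variance: I(sigma^2) = 1/(2*sigma^4).
sigma^2 = 3, so sigma^4 = 9.
I = 1/(2*9) = 1/18 = 0.055556

0.055556


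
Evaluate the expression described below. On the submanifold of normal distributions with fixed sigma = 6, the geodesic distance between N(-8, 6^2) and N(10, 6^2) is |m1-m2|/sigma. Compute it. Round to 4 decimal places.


On the fixed-variance normal subfamily, geodesic distance = |m1-m2|/sigma.
|-8 - 10| = 18.
sigma = 6.
d = 18/6 = 3.0000

3.0000


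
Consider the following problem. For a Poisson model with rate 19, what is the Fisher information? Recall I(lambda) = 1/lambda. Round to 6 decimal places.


Fisher information for Poisson: I(lambda) = 1/lambda.
lambda = 19.
I(lambda) = 1/19 = 0.052632

0.052632


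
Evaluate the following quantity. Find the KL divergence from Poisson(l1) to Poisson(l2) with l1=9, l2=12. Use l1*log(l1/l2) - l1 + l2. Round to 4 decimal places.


KL divergence for Poisson:
KL = l1*log(l1/l2) - l1 + l2.
l1 = 9, l2 = 12.
log(9/12) = -0.287682.
l1*log(l1/l2) = 9 * -0.287682 = -2.589139.
KL = -2.589139 - 9 + 12 = 0.4109

0.4109


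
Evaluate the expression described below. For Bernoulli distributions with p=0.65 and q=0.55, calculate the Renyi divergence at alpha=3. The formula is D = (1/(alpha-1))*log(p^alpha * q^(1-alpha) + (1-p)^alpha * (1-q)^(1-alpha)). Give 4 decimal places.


Renyi divergence of order alpha between Bernoulli distributions:
D = (1/(alpha-1))*log(p^alpha * q^(1-alpha) + (1-p)^alpha * (1-q)^(1-alpha)).
alpha = 3, p = 0.65, q = 0.55.
p^alpha * q^(1-alpha) = 0.65^3 * 0.55^-2 = 0.907851.
(1-p)^alpha * (1-q)^(1-alpha) = 0.35^3 * 0.45^-2 = 0.211728.
sum = 0.907851 + 0.211728 = 1.11958.
D = (1/2)*log(1.11958) = 0.0565

0.0565


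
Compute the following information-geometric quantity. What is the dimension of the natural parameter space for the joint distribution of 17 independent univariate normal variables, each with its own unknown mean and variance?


Exponential family dimension calculation:
Each univariate normal has two natural parameters (mu/sigma^2 and -1/(2 sigma^2)).
With 17 independent components, dim = 2 * 17 = 34.

34


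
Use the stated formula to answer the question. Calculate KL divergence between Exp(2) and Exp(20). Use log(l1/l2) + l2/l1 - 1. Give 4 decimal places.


KL divergence for exponential family:
KL = log(l1/l2) + l2/l1 - 1.
log(2/20) = -2.302585.
20/2 = 10.0.
KL = -2.302585 + 10.0 - 1 = 6.6974

6.6974


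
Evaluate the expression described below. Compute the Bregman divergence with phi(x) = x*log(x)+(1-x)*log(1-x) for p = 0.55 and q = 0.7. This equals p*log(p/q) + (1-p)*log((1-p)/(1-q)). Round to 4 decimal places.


Bregman divergence with negative entropy generator:
D = p*log(p/q) + (1-p)*log((1-p)/(1-q)).
p = 0.55, q = 0.7.
p*log(p/q) = 0.55*log(0.55/0.7) = -0.132639.
(1-p)*log((1-p)/(1-q)) = 0.45*log(0.45/0.3) = 0.182459.
D = -0.132639 + 0.182459 = 0.0498

0.0498


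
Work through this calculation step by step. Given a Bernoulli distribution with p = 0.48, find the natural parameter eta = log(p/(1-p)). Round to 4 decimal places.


Natural parameter for Bernoulli: eta = log(p/(1-p)).
p = 0.48, 1-p = 0.52.
p/(1-p) = 0.923077.
eta = log(0.923077) = -0.0800

-0.0800


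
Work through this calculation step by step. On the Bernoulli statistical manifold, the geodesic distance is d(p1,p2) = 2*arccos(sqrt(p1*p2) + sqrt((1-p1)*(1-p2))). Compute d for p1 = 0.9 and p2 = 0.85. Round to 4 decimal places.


Geodesic distance on Bernoulli manifold:
d(p1,p2) = 2*arccos(sqrt(p1*p2) + sqrt((1-p1)*(1-p2))).
sqrt(p1*p2) = sqrt(0.9*0.85) = 0.874643.
sqrt((1-p1)*(1-p2)) = sqrt(0.1*0.15) = 0.122474.
arg = 0.874643 + 0.122474 = 0.997117.
d = 2*arccos(0.997117) = 0.1519

0.1519


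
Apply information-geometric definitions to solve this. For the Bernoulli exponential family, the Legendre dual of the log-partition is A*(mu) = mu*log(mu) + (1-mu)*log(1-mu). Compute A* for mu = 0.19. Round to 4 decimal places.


Legendre transform for Bernoulli:
A*(mu) = mu*log(mu) + (1-mu)*log(1-mu).
mu = 0.19, 1-mu = 0.81.
mu*log(mu) = 0.19*log(0.19) = -0.315539.
(1-mu)*log(1-mu) = 0.81*log(0.81) = -0.170684.
A* = -0.315539 + -0.170684 = -0.4862

-0.4862


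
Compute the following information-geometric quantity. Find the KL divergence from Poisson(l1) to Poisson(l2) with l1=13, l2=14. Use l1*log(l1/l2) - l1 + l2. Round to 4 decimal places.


KL divergence for Poisson:
KL = l1*log(l1/l2) - l1 + l2.
l1 = 13, l2 = 14.
log(13/14) = -0.074108.
l1*log(l1/l2) = 13 * -0.074108 = -0.963404.
KL = -0.963404 - 13 + 14 = 0.0366

0.0366


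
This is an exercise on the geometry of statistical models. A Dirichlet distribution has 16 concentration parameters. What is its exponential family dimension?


Exponential family dimension calculation:
Dirichlet with 16 components has 16 natural parameters.

16


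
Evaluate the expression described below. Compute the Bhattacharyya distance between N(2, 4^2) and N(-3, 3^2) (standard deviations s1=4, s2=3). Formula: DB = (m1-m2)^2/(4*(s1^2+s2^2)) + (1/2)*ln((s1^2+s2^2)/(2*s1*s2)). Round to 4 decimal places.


Bhattacharyya distance between two Gaussians:
DB = (m1-m2)^2/(4*(s1^2+s2^2)) + (1/2)*ln((s1^2+s2^2)/(2*s1*s2)).
(m1-m2)^2 = (5)^2 = 25.
s1^2+s2^2 = 16 + 9 = 25.
term1 = 25/100 = 0.25.
term2 = 0.5*ln(25/24.0) = 0.020411.
DB = 0.25 + 0.020411 = 0.2704

0.2704


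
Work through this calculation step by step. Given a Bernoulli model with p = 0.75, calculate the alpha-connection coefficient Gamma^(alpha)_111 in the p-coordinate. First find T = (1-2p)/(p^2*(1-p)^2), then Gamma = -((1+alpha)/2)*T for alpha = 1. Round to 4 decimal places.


Skewness (Amari-Chentsov) tensor: T = (1-2p)/(p^2*(1-p)^2).
p = 0.75, 1-2p = -0.5, p^2 = 0.5625, (1-p)^2 = 0.0625.
T = -0.5/(0.5625 * 0.0625) = -14.222222.
In the p-coordinate, Gamma^(alpha) = Gamma^(0) - (alpha/2)*T with Gamma^(0) = (1/2)*g'(p) = -T/2,
so Gamma^(alpha) = -((1+alpha)/2)*T.
alpha = 1, -(1+alpha)/2 = -1.0.
Gamma = -1.0 * -14.222222 = 14.2222

14.2222


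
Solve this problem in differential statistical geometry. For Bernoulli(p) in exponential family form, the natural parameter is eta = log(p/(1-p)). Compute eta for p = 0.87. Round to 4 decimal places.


Natural parameter for Bernoulli: eta = log(p/(1-p)).
p = 0.87, 1-p = 0.13.
p/(1-p) = 6.692308.
eta = log(6.692308) = 1.9010

1.9010


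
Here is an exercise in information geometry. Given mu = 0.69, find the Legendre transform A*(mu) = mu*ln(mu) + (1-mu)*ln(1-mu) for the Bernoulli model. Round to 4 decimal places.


Legendre transform for Bernoulli:
A*(mu) = mu*log(mu) + (1-mu)*log(1-mu).
mu = 0.69, 1-mu = 0.31.
mu*log(mu) = 0.69*log(0.69) = -0.256034.
(1-mu)*log(1-mu) = 0.31*log(0.31) = -0.363067.
A* = -0.256034 + -0.363067 = -0.6191

-0.6191


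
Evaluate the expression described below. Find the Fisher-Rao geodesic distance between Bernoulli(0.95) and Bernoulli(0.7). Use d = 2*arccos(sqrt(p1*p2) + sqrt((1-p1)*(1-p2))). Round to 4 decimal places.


Geodesic distance on Bernoulli manifold:
d(p1,p2) = 2*arccos(sqrt(p1*p2) + sqrt((1-p1)*(1-p2))).
sqrt(p1*p2) = sqrt(0.95*0.7) = 0.815475.
sqrt((1-p1)*(1-p2)) = sqrt(0.05*0.3) = 0.122474.
arg = 0.815475 + 0.122474 = 0.93795.
d = 2*arccos(0.93795) = 0.7083

0.7083


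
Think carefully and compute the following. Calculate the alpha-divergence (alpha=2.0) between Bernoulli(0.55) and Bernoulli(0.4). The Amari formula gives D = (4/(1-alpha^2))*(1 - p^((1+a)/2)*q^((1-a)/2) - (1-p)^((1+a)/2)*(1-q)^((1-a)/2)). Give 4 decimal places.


Amari alpha-divergence:
D = (4/(1-alpha^2))*(1 - p^((1+a)/2)*q^((1-a)/2) - (1-p)^((1+a)/2)*(1-q)^((1-a)/2)).
alpha = 2.0, p = 0.55, q = 0.4.
e1 = (1+alpha)/2 = 1.5, e2 = (1-alpha)/2 = -0.5.
t1 = p^e1 * q^e2 = 0.55^1.5 * 0.4^-0.5 = 0.644932.
t2 = (1-p)^e1 * (1-q)^e2 = 0.45^1.5 * 0.6^-0.5 = 0.389711.
4/(1-alpha^2) = -1.333333.
D = -1.333333*(1 - 0.644932 - 0.389711) = 0.0462

0.0462


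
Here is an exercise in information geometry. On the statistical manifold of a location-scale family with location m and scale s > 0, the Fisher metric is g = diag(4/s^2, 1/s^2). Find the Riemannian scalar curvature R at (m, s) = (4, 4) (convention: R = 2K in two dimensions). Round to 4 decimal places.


The metric has the form g = (A dm^2 + B ds^2)/s^2 with A = 4, B = 1.
Substitute u = sqrt(A/B)*m: g = B*(du^2 + ds^2)/s^2, i.e. B times the
Poincare upper half-plane metric, which has constant Gaussian curvature -1.
Scaling a 2D metric by a constant c divides the Gaussian curvature by c,
so K = -1/B = -1/(1) = -1.0000 everywhere (the point (m, s) = (4, 4) is irrelevant:
the curvature is constant).
Scalar curvature in dimension 2: R = 2K = -2/(1) = -2.0000.

-2.0000


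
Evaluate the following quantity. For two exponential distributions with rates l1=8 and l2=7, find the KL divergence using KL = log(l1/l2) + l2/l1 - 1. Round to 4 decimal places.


KL divergence for exponential family:
KL = log(l1/l2) + l2/l1 - 1.
log(8/7) = 0.133531.
7/8 = 0.875.
KL = 0.133531 + 0.875 - 1 = 0.0085

0.0085


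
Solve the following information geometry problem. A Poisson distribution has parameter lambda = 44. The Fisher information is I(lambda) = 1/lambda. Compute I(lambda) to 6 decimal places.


Fisher information for Poisson: I(lambda) = 1/lambda.
lambda = 44.
I(lambda) = 1/44 = 0.022727

0.022727


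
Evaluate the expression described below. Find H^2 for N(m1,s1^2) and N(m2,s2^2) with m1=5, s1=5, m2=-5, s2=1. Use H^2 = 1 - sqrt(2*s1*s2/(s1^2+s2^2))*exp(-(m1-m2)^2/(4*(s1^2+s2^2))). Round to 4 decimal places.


Squared Hellinger distance for Gaussians:
H^2 = 1 - sqrt(2*s1*s2/(s1^2+s2^2)) * exp(-(m1-m2)^2/(4*(s1^2+s2^2))).
s1^2 = 25, s2^2 = 1, s1^2+s2^2 = 26.
sqrt(2*5*1/(26)) = 0.620174.
(m1-m2)^2 = (10)^2 = 100.
exp(-100/(4*26)) = exp(-0.961538) = 0.382304.
H^2 = 1 - 0.620174*0.382304 = 0.7629

0.7629


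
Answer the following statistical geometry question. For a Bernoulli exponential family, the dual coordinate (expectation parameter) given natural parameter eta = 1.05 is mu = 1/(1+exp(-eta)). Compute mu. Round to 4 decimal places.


Dual coordinate (expectation parameter) for Bernoulli:
mu = 1/(1+exp(-eta)).
eta = 1.05.
exp(-eta) = exp(-1.05) = 0.349938.
mu = 1/(1+0.349938) = 0.7408

0.7408


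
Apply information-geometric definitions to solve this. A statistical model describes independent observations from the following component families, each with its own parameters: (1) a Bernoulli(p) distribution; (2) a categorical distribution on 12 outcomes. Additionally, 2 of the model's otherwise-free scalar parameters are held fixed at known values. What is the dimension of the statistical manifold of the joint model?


The dimension of a statistical manifold equals the number of free
(independent) real parameters of the model. For a product of independent
blocks the parameter counts add.
- Bernoulli (p): 1.
- categorical on 12 outcomes (probabilities sum to 1): 12-1 = 11.
Total = 1 + 11 = 12.
2 parameter(s) fixed at known values: 12 - 2 = 10.
Dimension = 10

10


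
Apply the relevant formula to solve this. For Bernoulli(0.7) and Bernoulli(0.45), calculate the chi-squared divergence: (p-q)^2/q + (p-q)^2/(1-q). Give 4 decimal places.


Chi-squared divergence between Bernoulli distributions:
chi^2 = (p-q)^2/q + (p-q)^2/(1-q).
p = 0.7, q = 0.45, p-q = 0.25.
(p-q)^2 = 0.0625.
term1 = 0.0625/0.45 = 0.138889.
term2 = 0.0625/0.55 = 0.113636.
chi^2 = 0.138889 + 0.113636 = 0.2525

0.2525


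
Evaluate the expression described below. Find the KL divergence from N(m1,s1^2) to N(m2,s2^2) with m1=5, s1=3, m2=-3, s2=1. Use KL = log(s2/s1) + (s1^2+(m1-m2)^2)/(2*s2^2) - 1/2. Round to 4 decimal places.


KL divergence between normal distributions:
KL = log(s2/s1) + (s1^2 + (m1-m2)^2)/(2*s2^2) - 1/2.
log(1/3) = -1.098612.
(3^2 + (5--3)^2)/(2*1^2) = (9 + 64)/2 = 36.5.
KL = -1.098612 + 36.5 - 0.5 = 34.9014

34.9014


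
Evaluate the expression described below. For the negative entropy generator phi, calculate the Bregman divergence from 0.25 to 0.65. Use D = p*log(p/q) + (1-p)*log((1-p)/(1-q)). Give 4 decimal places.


Bregman divergence with negative entropy generator:
D = p*log(p/q) + (1-p)*log((1-p)/(1-q)).
p = 0.25, q = 0.65.
p*log(p/q) = 0.25*log(0.25/0.65) = -0.238878.
(1-p)*log((1-p)/(1-q)) = 0.75*log(0.75/0.35) = 0.571605.
D = -0.238878 + 0.571605 = 0.3327

0.3327


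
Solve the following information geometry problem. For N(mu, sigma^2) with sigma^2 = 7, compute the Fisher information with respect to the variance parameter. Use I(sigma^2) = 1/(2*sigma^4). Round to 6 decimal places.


Fisher information for variance: I(sigma^2) = 1/(2*sigma^4).
sigma^2 = 7, so sigma^4 = 49.
I = 1/(2*49) = 1/98 = 0.010204

0.010204


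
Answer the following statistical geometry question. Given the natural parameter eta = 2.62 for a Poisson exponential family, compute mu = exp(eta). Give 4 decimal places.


Expectation parameter for Poisson exponential family:
mu = exp(eta).
eta = 2.62.
mu = exp(2.62) = 13.7357

13.7357


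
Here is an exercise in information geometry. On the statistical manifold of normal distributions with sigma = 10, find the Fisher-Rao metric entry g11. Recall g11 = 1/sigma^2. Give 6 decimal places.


For the 2-parameter normal family, the Fisher metric has:
  g11 = 1/sigma^2, g22 = 2/sigma^2.
sigma = 10, sigma^2 = 100.
g11 = 0.010000

0.010000


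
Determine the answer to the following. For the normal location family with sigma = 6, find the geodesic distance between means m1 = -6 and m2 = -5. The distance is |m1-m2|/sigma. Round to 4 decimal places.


On the fixed-variance normal subfamily, geodesic distance = |m1-m2|/sigma.
|-6 - -5| = 1.
sigma = 6.
d = 1/6 = 0.1667

0.1667


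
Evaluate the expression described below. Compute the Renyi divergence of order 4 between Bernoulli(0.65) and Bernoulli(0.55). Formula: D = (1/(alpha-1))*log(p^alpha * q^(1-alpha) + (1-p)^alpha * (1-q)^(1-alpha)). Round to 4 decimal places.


Renyi divergence of order alpha between Bernoulli distributions:
D = (1/(alpha-1))*log(p^alpha * q^(1-alpha) + (1-p)^alpha * (1-q)^(1-alpha)).
alpha = 4, p = 0.65, q = 0.55.
p^alpha * q^(1-alpha) = 0.65^4 * 0.55^-3 = 1.072915.
(1-p)^alpha * (1-q)^(1-alpha) = 0.35^4 * 0.45^-3 = 0.164678.
sum = 1.072915 + 0.164678 = 1.237593.
D = (1/3)*log(1.237593) = 0.0711

0.0711


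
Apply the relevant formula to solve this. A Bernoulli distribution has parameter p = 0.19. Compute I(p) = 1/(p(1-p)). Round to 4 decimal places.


For Bernoulli(p), Fisher information is I(p) = 1/(p*(1-p)).
p = 0.19, 1-p = 0.81.
p*(1-p) = 0.1539.
I(p) = 1/0.1539 = 6.4977

6.4977


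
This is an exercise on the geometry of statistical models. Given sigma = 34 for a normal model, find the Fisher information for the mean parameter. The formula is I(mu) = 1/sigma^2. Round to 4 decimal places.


The Fisher information for the mean of a normal distribution is I(mu) = 1/sigma^2.
sigma = 34, so sigma^2 = 1156.
I(mu) = 1/1156 = 0.0009

0.0009


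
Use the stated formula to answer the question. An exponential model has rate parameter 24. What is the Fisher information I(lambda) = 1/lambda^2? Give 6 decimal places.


Fisher information for exponential: I(lambda) = 1/lambda^2.
lambda = 24, lambda^2 = 576.
I = 1/576 = 0.001736

0.001736


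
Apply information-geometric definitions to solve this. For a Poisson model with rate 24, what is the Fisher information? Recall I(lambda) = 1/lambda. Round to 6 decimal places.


Fisher information for Poisson: I(lambda) = 1/lambda.
lambda = 24.
I(lambda) = 1/24 = 0.041667

0.041667


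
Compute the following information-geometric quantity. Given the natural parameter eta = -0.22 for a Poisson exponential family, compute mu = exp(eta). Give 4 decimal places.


Expectation parameter for Poisson exponential family:
mu = exp(eta).
eta = -0.22.
mu = exp(-0.22) = 0.8025

0.8025


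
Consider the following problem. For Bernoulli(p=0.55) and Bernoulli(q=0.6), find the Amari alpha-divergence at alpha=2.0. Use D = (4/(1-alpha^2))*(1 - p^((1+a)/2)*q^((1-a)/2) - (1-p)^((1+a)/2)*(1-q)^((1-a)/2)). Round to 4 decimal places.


Amari alpha-divergence:
D = (4/(1-alpha^2))*(1 - p^((1+a)/2)*q^((1-a)/2) - (1-p)^((1+a)/2)*(1-q)^((1-a)/2)).
alpha = 2.0, p = 0.55, q = 0.6.
e1 = (1+alpha)/2 = 1.5, e2 = (1-alpha)/2 = -0.5.
t1 = p^e1 * q^e2 = 0.55^1.5 * 0.6^-0.5 = 0.526585.
t2 = (1-p)^e1 * (1-q)^e2 = 0.45^1.5 * 0.4^-0.5 = 0.477297.
4/(1-alpha^2) = -1.333333.
D = -1.333333*(1 - 0.526585 - 0.477297) = 0.0052

0.0052


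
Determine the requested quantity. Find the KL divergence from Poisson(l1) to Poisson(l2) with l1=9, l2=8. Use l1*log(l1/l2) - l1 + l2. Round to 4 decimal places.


KL divergence for Poisson:
KL = l1*log(l1/l2) - l1 + l2.
l1 = 9, l2 = 8.
log(9/8) = 0.117783.
l1*log(l1/l2) = 9 * 0.117783 = 1.060047.
KL = 1.060047 - 9 + 8 = 0.0600

0.0600


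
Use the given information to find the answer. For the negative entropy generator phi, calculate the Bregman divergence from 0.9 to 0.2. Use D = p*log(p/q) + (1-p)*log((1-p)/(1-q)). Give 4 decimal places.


Bregman divergence with negative entropy generator:
D = p*log(p/q) + (1-p)*log((1-p)/(1-q)).
p = 0.9, q = 0.2.
p*log(p/q) = 0.9*log(0.9/0.2) = 1.35367.
(1-p)*log((1-p)/(1-q)) = 0.1*log(0.1/0.8) = -0.207944.
D = 1.35367 + -0.207944 = 1.1457

1.1457


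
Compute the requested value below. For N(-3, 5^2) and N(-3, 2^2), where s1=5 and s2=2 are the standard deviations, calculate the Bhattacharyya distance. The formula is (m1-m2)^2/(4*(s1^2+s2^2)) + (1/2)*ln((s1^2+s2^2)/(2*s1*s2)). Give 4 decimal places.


Bhattacharyya distance between two Gaussians:
DB = (m1-m2)^2/(4*(s1^2+s2^2)) + (1/2)*ln((s1^2+s2^2)/(2*s1*s2)).
(m1-m2)^2 = (0)^2 = 0.
s1^2+s2^2 = 25 + 4 = 29.
term1 = 0/116 = 0.0.
term2 = 0.5*ln(29/20.0) = 0.185782.
DB = 0.0 + 0.185782 = 0.1858

0.1858


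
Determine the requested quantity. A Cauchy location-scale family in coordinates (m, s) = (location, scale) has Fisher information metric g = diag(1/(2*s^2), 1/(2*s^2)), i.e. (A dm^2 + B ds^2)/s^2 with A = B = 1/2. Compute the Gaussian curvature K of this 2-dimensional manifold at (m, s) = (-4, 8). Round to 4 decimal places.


The metric has the form g = (A dm^2 + B ds^2)/s^2 with A = 1/2, B = 1/2.
Substitute u = sqrt(A/B)*m: g = B*(du^2 + ds^2)/s^2, i.e. B times the
Poincare upper half-plane metric, which has constant Gaussian curvature -1.
Scaling a 2D metric by a constant c divides the Gaussian curvature by c,
so K = -1/B = -1/(1/2) = -2.0000 everywhere (the point (m, s) = (-4, 8) is irrelevant:
the curvature is constant).
The requested Gaussian curvature is K = -2.0000.

-2.0000


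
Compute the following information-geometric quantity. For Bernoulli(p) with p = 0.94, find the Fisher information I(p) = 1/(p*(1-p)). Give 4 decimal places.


For Bernoulli(p), Fisher information is I(p) = 1/(p*(1-p)).
p = 0.94, 1-p = 0.06.
p*(1-p) = 0.0564.
I(p) = 1/0.0564 = 17.7305

17.7305


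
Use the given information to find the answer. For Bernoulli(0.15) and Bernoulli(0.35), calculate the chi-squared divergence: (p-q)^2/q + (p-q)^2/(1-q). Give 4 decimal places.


Chi-squared divergence between Bernoulli distributions:
chi^2 = (p-q)^2/q + (p-q)^2/(1-q).
p = 0.15, q = 0.35, p-q = -0.2.
(p-q)^2 = 0.04.
term1 = 0.04/0.35 = 0.114286.
term2 = 0.04/0.65 = 0.061538.
chi^2 = 0.114286 + 0.061538 = 0.1758

0.1758


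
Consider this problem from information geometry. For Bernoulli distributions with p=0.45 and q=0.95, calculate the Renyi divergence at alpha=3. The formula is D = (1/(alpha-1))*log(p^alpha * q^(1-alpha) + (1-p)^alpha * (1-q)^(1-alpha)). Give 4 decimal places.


Renyi divergence of order alpha between Bernoulli distributions:
D = (1/(alpha-1))*log(p^alpha * q^(1-alpha) + (1-p)^alpha * (1-q)^(1-alpha)).
alpha = 3, p = 0.45, q = 0.95.
p^alpha * q^(1-alpha) = 0.45^3 * 0.95^-2 = 0.10097.
(1-p)^alpha * (1-q)^(1-alpha) = 0.55^3 * 0.05^-2 = 66.55.
sum = 0.10097 + 66.55 = 66.65097.
D = (1/2)*log(66.65097) = 2.0997

2.0997


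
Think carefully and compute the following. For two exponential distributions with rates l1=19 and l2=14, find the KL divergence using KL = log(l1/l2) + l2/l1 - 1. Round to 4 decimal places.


KL divergence for exponential family:
KL = log(l1/l2) + l2/l1 - 1.
log(19/14) = 0.305382.
14/19 = 0.736842.
KL = 0.305382 + 0.736842 - 1 = 0.0422

0.0422


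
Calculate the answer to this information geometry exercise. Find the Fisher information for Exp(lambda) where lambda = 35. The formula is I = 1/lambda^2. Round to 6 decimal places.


Fisher information for exponential: I(lambda) = 1/lambda^2.
lambda = 35, lambda^2 = 1225.
I = 1/1225 = 0.000816

0.000816


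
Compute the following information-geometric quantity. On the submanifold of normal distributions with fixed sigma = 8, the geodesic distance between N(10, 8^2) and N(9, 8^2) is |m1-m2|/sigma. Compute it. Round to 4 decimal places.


On the fixed-variance normal subfamily, geodesic distance = |m1-m2|/sigma.
|10 - 9| = 1.
sigma = 8.
d = 1/8 = 0.1250

0.1250


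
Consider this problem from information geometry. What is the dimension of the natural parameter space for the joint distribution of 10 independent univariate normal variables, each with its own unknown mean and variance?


Exponential family dimension calculation:
Each univariate normal has two natural parameters (mu/sigma^2 and -1/(2 sigma^2)).
With 10 independent components, dim = 2 * 10 = 20.

20


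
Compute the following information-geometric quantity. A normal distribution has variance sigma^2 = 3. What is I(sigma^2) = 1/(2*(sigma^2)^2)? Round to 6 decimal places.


Fisher information for variance: I(sigma^2) = 1/(2*sigma^4).
sigma^2 = 3, so sigma^4 = 9.
I = 1/(2*9) = 1/18 = 0.055556

0.055556


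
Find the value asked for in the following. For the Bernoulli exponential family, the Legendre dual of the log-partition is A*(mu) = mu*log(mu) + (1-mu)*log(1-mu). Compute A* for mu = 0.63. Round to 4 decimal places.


Legendre transform for Bernoulli:
A*(mu) = mu*log(mu) + (1-mu)*log(1-mu).
mu = 0.63, 1-mu = 0.37.
mu*log(mu) = 0.63*log(0.63) = -0.291082.
(1-mu)*log(1-mu) = 0.37*log(0.37) = -0.367873.
A* = -0.291082 + -0.367873 = -0.6590

-0.6590


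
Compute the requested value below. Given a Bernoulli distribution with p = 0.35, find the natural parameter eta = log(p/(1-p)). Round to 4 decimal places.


Natural parameter for Bernoulli: eta = log(p/(1-p)).
p = 0.35, 1-p = 0.65.
p/(1-p) = 0.538462.
eta = log(0.538462) = -0.6190

-0.6190


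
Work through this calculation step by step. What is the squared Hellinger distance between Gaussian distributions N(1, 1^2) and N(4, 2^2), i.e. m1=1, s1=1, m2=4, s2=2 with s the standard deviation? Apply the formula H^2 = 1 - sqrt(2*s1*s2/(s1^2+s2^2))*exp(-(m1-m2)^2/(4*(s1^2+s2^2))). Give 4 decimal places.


Squared Hellinger distance for Gaussians:
H^2 = 1 - sqrt(2*s1*s2/(s1^2+s2^2)) * exp(-(m1-m2)^2/(4*(s1^2+s2^2))).
s1^2 = 1, s2^2 = 4, s1^2+s2^2 = 5.
sqrt(2*1*2/(5)) = 0.894427.
(m1-m2)^2 = (-3)^2 = 9.
exp(-9/(4*5)) = exp(-0.45) = 0.637628.
H^2 = 1 - 0.894427*0.637628 = 0.4297

0.4297


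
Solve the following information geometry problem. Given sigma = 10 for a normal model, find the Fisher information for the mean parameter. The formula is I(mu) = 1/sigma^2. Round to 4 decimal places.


The Fisher information for the mean of a normal distribution is I(mu) = 1/sigma^2.
sigma = 10, so sigma^2 = 100.
I(mu) = 1/100 = 0.0100

0.0100


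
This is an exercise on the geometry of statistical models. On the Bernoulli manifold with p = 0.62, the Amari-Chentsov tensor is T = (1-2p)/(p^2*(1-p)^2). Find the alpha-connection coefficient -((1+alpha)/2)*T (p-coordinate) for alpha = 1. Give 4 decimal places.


Skewness (Amari-Chentsov) tensor: T = (1-2p)/(p^2*(1-p)^2).
p = 0.62, 1-2p = -0.24, p^2 = 0.3844, (1-p)^2 = 0.1444.
T = -0.24/(0.3844 * 0.1444) = -4.323751.
In the p-coordinate, Gamma^(alpha) = Gamma^(0) - (alpha/2)*T with Gamma^(0) = (1/2)*g'(p) = -T/2,
so Gamma^(alpha) = -((1+alpha)/2)*T.
alpha = 1, -(1+alpha)/2 = -1.0.
Gamma = -1.0 * -4.323751 = 4.3238

4.3238


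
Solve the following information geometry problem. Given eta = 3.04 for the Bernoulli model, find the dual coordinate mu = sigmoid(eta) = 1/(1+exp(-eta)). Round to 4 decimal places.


Dual coordinate (expectation parameter) for Bernoulli:
mu = 1/(1+exp(-eta)).
eta = 3.04.
exp(-eta) = exp(-3.04) = 0.047835.
mu = 1/(1+0.047835) = 0.9543

0.9543


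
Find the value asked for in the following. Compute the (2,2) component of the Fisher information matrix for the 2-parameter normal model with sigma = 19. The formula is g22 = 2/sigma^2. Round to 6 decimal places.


For the 2-parameter normal family, the Fisher metric has:
  g11 = 1/sigma^2, g22 = 2/sigma^2.
sigma = 19, sigma^2 = 361.
g22 = 0.005540

0.005540


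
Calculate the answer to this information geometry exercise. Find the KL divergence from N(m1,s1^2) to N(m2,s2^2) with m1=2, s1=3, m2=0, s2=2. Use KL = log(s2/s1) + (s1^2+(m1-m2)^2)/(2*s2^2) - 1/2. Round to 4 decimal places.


KL divergence between normal distributions:
KL = log(s2/s1) + (s1^2 + (m1-m2)^2)/(2*s2^2) - 1/2.
log(2/3) = -0.405465.
(3^2 + (2-0)^2)/(2*2^2) = (9 + 4)/8 = 1.625.
KL = -0.405465 + 1.625 - 0.5 = 0.7195

0.7195


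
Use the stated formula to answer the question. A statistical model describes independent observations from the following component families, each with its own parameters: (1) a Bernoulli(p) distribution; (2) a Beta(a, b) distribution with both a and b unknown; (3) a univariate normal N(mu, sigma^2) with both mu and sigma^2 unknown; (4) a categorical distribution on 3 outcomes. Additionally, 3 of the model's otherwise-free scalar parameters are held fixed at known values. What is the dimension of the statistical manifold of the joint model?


The dimension of a statistical manifold equals the number of free
(independent) real parameters of the model. For a product of independent
blocks the parameter counts add.
- Bernoulli (p): 1.
- Beta (a, b): 2.
- normal (mu, sigma^2): 2.
- categorical on 3 outcomes (probabilities sum to 1): 3-1 = 2.
Total = 1 + 2 + 2 + 2 = 7.
3 parameter(s) fixed at known values: 7 - 3 = 4.
Dimension = 4

4


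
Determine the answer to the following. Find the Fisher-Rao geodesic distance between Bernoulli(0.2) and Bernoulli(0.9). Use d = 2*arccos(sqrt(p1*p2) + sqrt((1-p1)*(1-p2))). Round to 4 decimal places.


Geodesic distance on Bernoulli manifold:
d(p1,p2) = 2*arccos(sqrt(p1*p2) + sqrt((1-p1)*(1-p2))).
sqrt(p1*p2) = sqrt(0.2*0.9) = 0.424264.
sqrt((1-p1)*(1-p2)) = sqrt(0.8*0.1) = 0.282843.
arg = 0.424264 + 0.282843 = 0.707107.
d = 2*arccos(0.707107) = 1.5708

1.5708


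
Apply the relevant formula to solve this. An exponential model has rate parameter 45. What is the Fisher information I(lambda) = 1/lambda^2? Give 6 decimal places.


Fisher information for exponential: I(lambda) = 1/lambda^2.
lambda = 45, lambda^2 = 2025.
I = 1/2025 = 0.000494

0.000494


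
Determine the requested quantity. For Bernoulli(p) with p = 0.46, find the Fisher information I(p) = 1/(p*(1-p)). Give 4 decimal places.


For Bernoulli(p), Fisher information is I(p) = 1/(p*(1-p)).
p = 0.46, 1-p = 0.54.
p*(1-p) = 0.2484.
I(p) = 1/0.2484 = 4.0258

4.0258


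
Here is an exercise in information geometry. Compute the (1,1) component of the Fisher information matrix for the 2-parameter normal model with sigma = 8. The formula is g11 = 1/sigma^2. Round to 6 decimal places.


For the 2-parameter normal family, the Fisher metric has:
  g11 = 1/sigma^2, g22 = 2/sigma^2.
sigma = 8, sigma^2 = 64.
g11 = 0.015625

0.015625


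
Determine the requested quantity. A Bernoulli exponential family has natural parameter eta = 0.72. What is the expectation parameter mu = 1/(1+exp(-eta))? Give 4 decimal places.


Dual coordinate (expectation parameter) for Bernoulli:
mu = 1/(1+exp(-eta)).
eta = 0.72.
exp(-eta) = exp(-0.72) = 0.486752.
mu = 1/(1+0.486752) = 0.6726

0.6726


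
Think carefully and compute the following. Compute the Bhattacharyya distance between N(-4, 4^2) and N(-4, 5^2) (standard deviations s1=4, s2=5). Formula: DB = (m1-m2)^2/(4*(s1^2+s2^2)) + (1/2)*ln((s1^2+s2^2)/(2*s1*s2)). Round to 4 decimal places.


Bhattacharyya distance between two Gaussians:
DB = (m1-m2)^2/(4*(s1^2+s2^2)) + (1/2)*ln((s1^2+s2^2)/(2*s1*s2)).
(m1-m2)^2 = (0)^2 = 0.
s1^2+s2^2 = 16 + 25 = 41.
term1 = 0/164 = 0.0.
term2 = 0.5*ln(41/40.0) = 0.012346.
DB = 0.0 + 0.012346 = 0.0123

0.0123


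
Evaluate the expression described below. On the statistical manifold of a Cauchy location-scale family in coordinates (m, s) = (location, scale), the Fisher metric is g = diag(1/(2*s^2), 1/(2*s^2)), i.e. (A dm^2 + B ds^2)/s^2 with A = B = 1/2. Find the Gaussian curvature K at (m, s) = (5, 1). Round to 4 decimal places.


The metric has the form g = (A dm^2 + B ds^2)/s^2 with A = 1/2, B = 1/2.
Substitute u = sqrt(A/B)*m: g = B*(du^2 + ds^2)/s^2, i.e. B times the
Poincare upper half-plane metric, which has constant Gaussian curvature -1.
Scaling a 2D metric by a constant c divides the Gaussian curvature by c,
so K = -1/B = -1/(1/2) = -2.0000 everywhere (the point (m, s) = (5, 1) is irrelevant:
the curvature is constant).
The requested Gaussian curvature is K = -2.0000.

-2.0000


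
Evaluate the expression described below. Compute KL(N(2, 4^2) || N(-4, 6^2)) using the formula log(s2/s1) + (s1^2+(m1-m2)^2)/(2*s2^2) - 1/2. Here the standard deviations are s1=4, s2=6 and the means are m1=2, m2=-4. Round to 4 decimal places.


KL divergence between normal distributions:
KL = log(s2/s1) + (s1^2 + (m1-m2)^2)/(2*s2^2) - 1/2.
log(6/4) = 0.405465.
(4^2 + (2--4)^2)/(2*6^2) = (16 + 36)/72 = 0.722222.
KL = 0.405465 + 0.722222 - 0.5 = 0.6277

0.6277


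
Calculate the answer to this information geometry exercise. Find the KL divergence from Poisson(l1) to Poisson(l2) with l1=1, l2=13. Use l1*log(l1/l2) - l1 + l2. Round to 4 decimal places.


KL divergence for Poisson:
KL = l1*log(l1/l2) - l1 + l2.
l1 = 1, l2 = 13.
log(1/13) = -2.564949.
l1*log(l1/l2) = 1 * -2.564949 = -2.564949.
KL = -2.564949 - 1 + 13 = 9.4351

9.4351


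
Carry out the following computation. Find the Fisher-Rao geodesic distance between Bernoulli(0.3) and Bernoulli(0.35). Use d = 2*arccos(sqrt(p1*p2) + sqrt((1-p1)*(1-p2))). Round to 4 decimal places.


Geodesic distance on Bernoulli manifold:
d(p1,p2) = 2*arccos(sqrt(p1*p2) + sqrt((1-p1)*(1-p2))).
sqrt(p1*p2) = sqrt(0.3*0.35) = 0.324037.
sqrt((1-p1)*(1-p2)) = sqrt(0.7*0.65) = 0.674537.
arg = 0.324037 + 0.674537 = 0.998574.
d = 2*arccos(0.998574) = 0.1068

0.1068
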